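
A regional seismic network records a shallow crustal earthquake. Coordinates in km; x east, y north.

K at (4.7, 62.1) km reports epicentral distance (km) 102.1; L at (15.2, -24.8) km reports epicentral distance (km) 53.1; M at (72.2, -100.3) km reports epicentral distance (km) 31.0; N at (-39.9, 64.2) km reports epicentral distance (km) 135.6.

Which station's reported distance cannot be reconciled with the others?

M

Solve using three stations at a time. Using K, L, N (subtract circle equations pairwise → linear system) gives (x, y) ≈ (67.8, -18.1).
Distances from that point to each station vs reported:
  K: calculated 102.1 vs reported 102.1 → residual 0.0 km
  L: calculated 53.1 vs reported 53.1 → residual 0.0 km
  M: calculated 82.3 vs reported 31.0 → residual 51.3 km
  N: calculated 135.6 vs reported 135.6 → residual 0.0 km
K, L, N are mutually consistent (residuals ≈ 0); M is off by 51.3 km.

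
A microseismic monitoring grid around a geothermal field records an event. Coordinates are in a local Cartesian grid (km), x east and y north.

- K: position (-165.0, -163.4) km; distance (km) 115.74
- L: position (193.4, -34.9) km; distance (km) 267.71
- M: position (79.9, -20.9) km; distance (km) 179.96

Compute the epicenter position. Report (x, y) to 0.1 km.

x ≈ -50.8 km, y ≈ -144.6 km

Circle about each station: (x + 165.0)² + (y + 163.4)² = 115.74²; (x − 193.4)² + (y + 34.9)² = 267.71²; (x − 79.9)² + (y + 20.9)² = 179.96².
Subtracting pairs of circle equations eliminates x²+y² and gives linear equations (the radical axes):
716.8 x + 257.0 y = -73575.89
489.8 x + 285.0 y = -66093.59
Solving the 2×2 system: x ≈ -50.8, y ≈ -144.6 km.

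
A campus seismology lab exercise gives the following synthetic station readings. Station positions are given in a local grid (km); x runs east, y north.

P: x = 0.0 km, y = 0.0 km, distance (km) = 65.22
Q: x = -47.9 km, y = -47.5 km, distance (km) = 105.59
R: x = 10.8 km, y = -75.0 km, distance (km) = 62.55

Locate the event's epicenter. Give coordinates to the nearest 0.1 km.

56.6 km east, -32.4 km north

Circle about each station: x² + y² = 65.22²; (x + 47.9)² + (y + 47.5)² = 105.59²; (x − 10.8)² + (y + 75.0)² = 62.55².
Subtracting the P equation from the Q and R equations removes the quadratic terms:
-95.8 x − 95.0 y = -2344.94
21.6 x − 150.0 y = 6082.79
Solving the 2×2 system: x ≈ 56.6, y ≈ -32.4 km.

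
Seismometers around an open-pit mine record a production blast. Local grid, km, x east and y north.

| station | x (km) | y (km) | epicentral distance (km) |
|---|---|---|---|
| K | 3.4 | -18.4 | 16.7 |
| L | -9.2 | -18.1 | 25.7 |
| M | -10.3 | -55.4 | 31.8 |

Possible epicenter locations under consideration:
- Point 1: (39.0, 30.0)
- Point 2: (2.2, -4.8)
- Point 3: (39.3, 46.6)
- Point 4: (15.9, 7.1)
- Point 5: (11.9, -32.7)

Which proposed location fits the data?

Point 5

For each candidate, compare |candidate − station| to the reported distance:
Point 1: residuals K 43.4, L 42.4, M 66.8 → max 66.8 km
Point 2: residuals K 3.0, L 8.2, M 20.3 → max 20.3 km
Point 3: residuals K 57.6, L 55.2, M 81.6 → max 81.6 km
Point 4: residuals K 11.7, L 9.9, M 36.0 → max 36.0 km
Point 5: residuals K 0.1, L 0.0, M 0.0 → max 0.1 km
Only Point 5 has all residuals ≈ 0.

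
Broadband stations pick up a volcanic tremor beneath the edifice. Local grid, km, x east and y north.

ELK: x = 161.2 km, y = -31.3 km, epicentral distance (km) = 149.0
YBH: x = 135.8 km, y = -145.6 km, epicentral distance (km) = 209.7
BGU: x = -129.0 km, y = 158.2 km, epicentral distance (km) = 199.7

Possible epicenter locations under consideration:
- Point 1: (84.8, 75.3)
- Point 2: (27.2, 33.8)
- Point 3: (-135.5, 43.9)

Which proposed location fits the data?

For each candidate, compare |candidate − station| to the reported distance:
Point 1: residuals ELK 17.8, YBH 17.0, BGU 29.6 → max 29.6 km
Point 2: residuals ELK 0.0, YBH 0.0, BGU 0.0 → max 0.0 km
Point 3: residuals ELK 157.1, YBH 121.2, BGU 85.2 → max 157.1 km
Only Point 2 has all residuals ≈ 0.

Point 2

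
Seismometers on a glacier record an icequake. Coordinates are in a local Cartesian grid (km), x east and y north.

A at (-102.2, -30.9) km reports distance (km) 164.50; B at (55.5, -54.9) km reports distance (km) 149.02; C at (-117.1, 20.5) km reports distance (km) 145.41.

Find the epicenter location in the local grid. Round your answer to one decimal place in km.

Circle about each station: (x + 102.2)² + (y + 30.9)² = 164.50²; (x − 55.5)² + (y + 54.9)² = 149.02²; (x + 117.1)² + (y − 20.5)² = 145.41².
Subtracting the A equation from the B and C equations removes the quadratic terms:
315.4 x − 48.0 y = -452.10
-29.8 x + 102.8 y = 8649.19
Solving the 2×2 system: x ≈ 11.9, y ≈ 87.6 km.

x ≈ 11.9 km, y ≈ 87.6 km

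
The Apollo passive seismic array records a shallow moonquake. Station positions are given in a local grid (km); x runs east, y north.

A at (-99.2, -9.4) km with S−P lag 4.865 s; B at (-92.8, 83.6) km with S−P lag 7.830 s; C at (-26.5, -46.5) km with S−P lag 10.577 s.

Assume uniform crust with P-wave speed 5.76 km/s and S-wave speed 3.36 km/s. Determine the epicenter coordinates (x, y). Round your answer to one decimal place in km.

Distance from S−P lag: d = Δt · v_P v_S / (v_P − v_S) = Δt · (5.76·3.36)/(5.76−3.36) ≈ 8.0640·Δt.
So d_A = 39.23, d_B = 63.14, d_C = 85.29 km.
Circle about each station: (x + 99.2)² + (y + 9.4)² = 39.23²; (x + 92.8)² + (y − 83.6)² = 63.14²; (x + 26.5)² + (y + 46.5)² = 85.29².
Subtracting the A equation from the B and C equations removes the quadratic terms:
12.8 x + 186.0 y = 3224.13
145.4 x − 74.2 y = -12799.89
Solving the 2×2 system: x ≈ -76.5, y ≈ 22.6 km.

x ≈ -76.5 km, y ≈ 22.6 km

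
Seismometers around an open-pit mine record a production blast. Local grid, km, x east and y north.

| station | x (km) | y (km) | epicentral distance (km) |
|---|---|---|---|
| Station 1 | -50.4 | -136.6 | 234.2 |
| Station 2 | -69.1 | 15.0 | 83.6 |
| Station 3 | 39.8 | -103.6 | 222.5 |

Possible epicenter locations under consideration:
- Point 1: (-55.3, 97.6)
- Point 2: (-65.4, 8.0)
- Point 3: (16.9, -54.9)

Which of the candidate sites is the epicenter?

For each candidate, compare |candidate − station| to the reported distance:
Point 1: residuals Station 1 0.1, Station 2 0.1, Station 3 0.0 → max 0.1 km
Point 2: residuals Station 1 88.8, Station 2 75.7, Station 3 69.1 → max 88.8 km
Point 3: residuals Station 1 128.4, Station 2 27.2, Station 3 168.7 → max 168.7 km
Only Point 1 has all residuals ≈ 0.

Point 1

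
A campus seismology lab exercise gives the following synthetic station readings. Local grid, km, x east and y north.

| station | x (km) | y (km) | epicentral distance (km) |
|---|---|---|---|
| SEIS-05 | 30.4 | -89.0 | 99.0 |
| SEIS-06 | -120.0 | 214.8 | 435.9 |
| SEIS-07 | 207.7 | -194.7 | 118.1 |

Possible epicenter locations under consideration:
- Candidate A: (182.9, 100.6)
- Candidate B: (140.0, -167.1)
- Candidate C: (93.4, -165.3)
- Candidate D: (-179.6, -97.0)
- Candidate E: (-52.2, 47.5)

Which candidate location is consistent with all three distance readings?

For each candidate, compare |candidate − station| to the reported distance:
Candidate A: residuals SEIS-05 144.3, SEIS-06 112.2, SEIS-07 178.2 → max 178.2 km
Candidate B: residuals SEIS-05 35.6, SEIS-06 26.1, SEIS-07 45.0 → max 45.0 km
Candidate C: residuals SEIS-05 0.1, SEIS-06 0.0, SEIS-07 0.1 → max 0.1 km
Candidate D: residuals SEIS-05 111.2, SEIS-06 118.5, SEIS-07 281.3 → max 281.3 km
Candidate E: residuals SEIS-05 60.5, SEIS-06 255.4, SEIS-07 237.2 → max 255.4 km
Only Candidate C has all residuals ≈ 0.

Candidate C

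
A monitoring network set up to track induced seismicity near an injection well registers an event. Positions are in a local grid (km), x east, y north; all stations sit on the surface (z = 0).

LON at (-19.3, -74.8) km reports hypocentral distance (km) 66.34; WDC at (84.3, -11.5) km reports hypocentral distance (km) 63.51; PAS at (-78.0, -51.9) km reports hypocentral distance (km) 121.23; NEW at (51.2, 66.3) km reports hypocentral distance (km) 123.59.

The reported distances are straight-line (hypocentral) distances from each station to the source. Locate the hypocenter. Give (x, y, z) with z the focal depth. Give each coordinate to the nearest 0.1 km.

(42.0, -55.8, 16.8)

Each station gives a sphere (x−x_i)² + (y−y_i)² + z² = d_i² (stations at z=0).
Subtracting the LON sphere from WDC and PAS: z² cancels, leaving linear equations in x and y:
207.2 x + 126.6 y = 1638.69
-117.4 x + 45.8 y = -7485.64
Solving: x ≈ 41.997, y ≈ -55.790 km (keep extra digits for the depth step; rounded: 42.0, -55.8).
Then from the LON sphere: z² = 66.34² − (x + 19.3)² − (y + 74.8)² with x = 41.997, y = -55.790, so z ≈ 16.802 ≈ 16.8 km.
Check against NEW (with the unrounded solution): distance 123.58 ≈ 123.59 km. ✓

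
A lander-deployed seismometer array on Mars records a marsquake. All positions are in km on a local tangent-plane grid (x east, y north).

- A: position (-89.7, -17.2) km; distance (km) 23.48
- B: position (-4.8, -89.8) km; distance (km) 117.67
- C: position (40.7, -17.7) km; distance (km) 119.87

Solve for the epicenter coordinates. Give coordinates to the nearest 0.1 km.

-77.4 km east, 2.8 km north

Circle about each station: (x + 89.7)² + (y + 17.2)² = 23.48²; (x + 4.8)² + (y + 89.8)² = 117.67²; (x − 40.7)² + (y + 17.7)² = 119.87².
Subtracting the A equation from the B and C equations removes the quadratic terms:
169.8 x − 145.2 y = -13549.77
260.8 x − 1.0 y = -20189.66
Solving the 2×2 system: x ≈ -77.4, y ≈ 2.8 km.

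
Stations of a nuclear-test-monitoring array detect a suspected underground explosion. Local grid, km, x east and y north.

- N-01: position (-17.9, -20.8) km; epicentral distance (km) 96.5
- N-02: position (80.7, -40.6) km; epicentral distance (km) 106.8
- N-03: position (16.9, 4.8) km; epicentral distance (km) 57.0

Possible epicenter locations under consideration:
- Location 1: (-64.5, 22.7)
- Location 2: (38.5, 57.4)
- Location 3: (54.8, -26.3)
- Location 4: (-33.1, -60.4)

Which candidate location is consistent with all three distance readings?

For each candidate, compare |candidate − station| to the reported distance:
Location 1: residuals N-01 32.8, N-02 51.6, N-03 26.3 → max 51.6 km
Location 2: residuals N-01 0.1, N-02 0.1, N-03 0.1 → max 0.1 km
Location 3: residuals N-01 23.6, N-02 77.2, N-03 8.0 → max 77.2 km
Location 4: residuals N-01 54.1, N-02 8.7, N-03 25.2 → max 54.1 km
Only Location 2 has all residuals ≈ 0.

Location 2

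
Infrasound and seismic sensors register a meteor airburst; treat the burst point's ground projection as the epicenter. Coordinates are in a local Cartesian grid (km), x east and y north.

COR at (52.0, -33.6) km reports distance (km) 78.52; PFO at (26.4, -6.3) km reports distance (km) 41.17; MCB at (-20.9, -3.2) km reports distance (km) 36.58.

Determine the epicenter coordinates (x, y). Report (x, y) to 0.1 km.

Circle about each station: (x − 52.0)² + (y + 33.6)² = 78.52²; (x − 26.4)² + (y + 6.3)² = 41.17²; (x + 20.9)² + (y + 3.2)² = 36.58².
Subtracting the COR equation from the PFO and MCB equations removes the quadratic terms:
-51.2 x + 54.6 y = 1374.11
-145.8 x + 60.8 y = 1441.38
Solving the 2×2 system: x ≈ 1.0, y ≈ 26.1 km.
Check against COR (with the unrounded x, y): √((x − 52.0)²+(y + 33.6)²) = 78.52 ≈ 78.52 km. ✓

1.0 km east, 26.1 km north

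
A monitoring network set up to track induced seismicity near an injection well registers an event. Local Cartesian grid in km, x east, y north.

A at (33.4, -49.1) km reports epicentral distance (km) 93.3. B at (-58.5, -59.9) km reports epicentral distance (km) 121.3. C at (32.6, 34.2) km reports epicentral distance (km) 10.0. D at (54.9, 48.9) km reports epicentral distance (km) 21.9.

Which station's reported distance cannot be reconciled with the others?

Solve using three stations at a time. Using A, C, D (subtract circle equations pairwise → linear system) gives (x, y) ≈ (33.5, 44.2).
Distances from that point to each station vs reported:
  A: calculated 93.3 vs reported 93.3 → residual 0.0 km
  B: calculated 138.9 vs reported 121.3 → residual 17.6 km
  C: calculated 10.0 vs reported 10.0 → residual 0.0 km
  D: calculated 21.9 vs reported 21.9 → residual 0.0 km
A, C, D are mutually consistent (residuals ≈ 0); B is off by 17.6 km.

B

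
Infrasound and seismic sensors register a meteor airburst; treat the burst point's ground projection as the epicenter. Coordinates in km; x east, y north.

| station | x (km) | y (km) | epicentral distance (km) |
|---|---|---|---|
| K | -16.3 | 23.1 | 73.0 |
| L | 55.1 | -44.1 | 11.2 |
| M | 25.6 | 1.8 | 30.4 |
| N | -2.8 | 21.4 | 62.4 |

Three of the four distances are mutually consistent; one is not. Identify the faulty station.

L

Solve using three stations at a time. Using K, M, N (subtract circle equations pairwise → linear system) gives (x, y) ≈ (37.5, -26.4).
Distances from that point to each station vs reported:
  K: calculated 73.1 vs reported 73.0 → residual 0.1 km
  L: calculated 25.0 vs reported 11.2 → residual 13.8 km
  M: calculated 30.6 vs reported 30.4 → residual 0.2 km
  N: calculated 62.5 vs reported 62.4 → residual 0.1 km
K, M, N are mutually consistent (residuals ≈ 0); L is off by 13.8 km.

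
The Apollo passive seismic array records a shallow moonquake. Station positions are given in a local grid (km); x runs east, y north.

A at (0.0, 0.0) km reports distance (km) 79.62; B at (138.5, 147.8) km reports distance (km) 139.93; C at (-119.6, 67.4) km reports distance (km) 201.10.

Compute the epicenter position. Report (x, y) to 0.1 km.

x ≈ 76.4 km, y ≈ 22.4 km

Circle about each station: x² + y² = 79.62²; (x − 138.5)² + (y − 147.8)² = 139.93²; (x + 119.6)² + (y − 67.4)² = 201.10².
Subtracting pairs of circle equations eliminates x²+y² and gives linear equations (the radical axes):
277.0 x + 295.6 y = 27786.03
-239.2 x + 134.8 y = -15254.95
Solving the 2×2 system: x ≈ 76.4, y ≈ 22.4 km.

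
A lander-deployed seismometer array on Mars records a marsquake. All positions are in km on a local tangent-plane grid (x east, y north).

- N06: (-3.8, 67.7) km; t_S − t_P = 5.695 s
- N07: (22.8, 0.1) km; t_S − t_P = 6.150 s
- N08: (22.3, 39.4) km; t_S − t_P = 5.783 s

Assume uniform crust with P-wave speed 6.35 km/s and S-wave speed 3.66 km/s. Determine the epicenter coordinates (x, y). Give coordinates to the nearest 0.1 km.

Distance from S−P lag: d = Δt · v_P v_S / (v_P − v_S) = Δt · (6.35·3.66)/(6.35−3.66) ≈ 8.6398·Δt.
So d_N06 = 49.20, d_N07 = 53.13, d_N08 = 49.96 km.
Circle about each station: (x + 3.8)² + (y − 67.7)² = 49.20²; (x − 22.8)² + (y − 0.1)² = 53.13²; (x − 22.3)² + (y − 39.4)² = 49.96².
Subtracting the N06 equation from the N07 and N08 equations removes the quadratic terms:
53.2 x − 135.2 y = -4480.04
52.2 x − 56.6 y = -2623.44
Solving the 2×2 system: x ≈ -25.0, y ≈ 23.3 km.

-25.0 km east, 23.3 km north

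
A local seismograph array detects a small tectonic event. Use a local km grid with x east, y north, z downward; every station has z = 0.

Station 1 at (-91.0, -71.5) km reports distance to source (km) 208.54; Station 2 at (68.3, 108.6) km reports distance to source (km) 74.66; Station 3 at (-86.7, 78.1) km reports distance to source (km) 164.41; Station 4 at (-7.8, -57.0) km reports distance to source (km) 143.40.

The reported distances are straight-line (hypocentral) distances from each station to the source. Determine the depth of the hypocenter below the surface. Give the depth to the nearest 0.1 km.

Each station gives a sphere (x−x_i)² + (y−y_i)² + z² = d_i² (stations at z=0).
Subtracting the Station 1 sphere from Station 2 and Station 3: z² cancels, leaving linear equations in x and y:
318.6 x + 360.2 y = 40980.42
8.6 x + 299.2 y = 16681.53
Solving: x ≈ 67.796, y ≈ 53.805 km (keep extra digits for the depth step; rounded: 67.8, 53.8).
Then from the Station 1 sphere: z² = 208.54² − (x + 91.0)² − (y + 71.5)² with x = 67.796, y = 53.805, so z ≈ 50.709 ≈ 50.7 km.

50.7 km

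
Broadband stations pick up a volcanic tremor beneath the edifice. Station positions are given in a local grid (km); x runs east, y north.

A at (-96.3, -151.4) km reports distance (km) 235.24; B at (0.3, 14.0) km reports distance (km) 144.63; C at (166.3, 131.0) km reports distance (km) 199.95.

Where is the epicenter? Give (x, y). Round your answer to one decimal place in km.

Circle about each station: (x + 96.3)² + (y + 151.4)² = 235.24²; (x − 0.3)² + (y − 14.0)² = 144.63²; (x − 166.3)² + (y − 131.0)² = 199.95².
Subtracting the A equation from the B and C equations removes the quadratic terms:
193.2 x + 330.8 y = 2420.46
525.2 x + 564.8 y = 27978.90
Solving the 2×2 system: x ≈ 122.1, y ≈ -64.0 km.

(122.1, -64.0)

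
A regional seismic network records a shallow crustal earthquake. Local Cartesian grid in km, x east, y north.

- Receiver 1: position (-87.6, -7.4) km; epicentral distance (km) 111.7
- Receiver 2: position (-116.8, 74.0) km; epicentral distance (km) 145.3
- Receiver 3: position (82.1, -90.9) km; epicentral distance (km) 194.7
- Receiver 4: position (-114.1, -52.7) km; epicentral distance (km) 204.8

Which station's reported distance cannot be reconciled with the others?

Receiver 1

Solve using three stations at a time. Using Receiver 2, Receiver 3, Receiver 4 (subtract circle equations pairwise → linear system) gives (x, y) ≈ (26.9, 95.9).
Distances from that point to each station vs reported:
  Receiver 1: calculated 154.2 vs reported 111.7 → residual 42.5 km
  Receiver 2: calculated 145.4 vs reported 145.3 → residual 0.1 km
  Receiver 3: calculated 194.8 vs reported 194.7 → residual 0.1 km
  Receiver 4: calculated 204.9 vs reported 204.8 → residual 0.1 km
Receiver 2, Receiver 3, Receiver 4 are mutually consistent (residuals ≈ 0); Receiver 1 is off by 42.5 km.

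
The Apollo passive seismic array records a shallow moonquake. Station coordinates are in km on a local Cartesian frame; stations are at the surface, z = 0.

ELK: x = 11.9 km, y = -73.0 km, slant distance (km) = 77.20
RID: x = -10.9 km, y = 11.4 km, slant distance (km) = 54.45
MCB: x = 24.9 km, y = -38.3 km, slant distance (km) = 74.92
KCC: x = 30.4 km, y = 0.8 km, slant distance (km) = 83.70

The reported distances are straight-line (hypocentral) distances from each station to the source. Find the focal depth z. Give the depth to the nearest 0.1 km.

Each station gives a sphere (x−x_i)² + (y−y_i)² + z² = d_i² (stations at z=0).
Subtracting the ELK sphere from RID and MCB: z² cancels, leaving linear equations in x and y:
-45.6 x + 168.8 y = -2226.80
26.0 x + 69.4 y = -3036.88
Solving: x ≈ -47.407, y ≈ -25.999 km (keep extra digits for the depth step; rounded: -47.4, -26.0).
Then from the ELK sphere: z² = 77.20² − (x − 11.9)² − (y + 73.0)² with x = -47.407, y = -25.999, so z ≈ 15.278 ≈ 15.3 km.

z ≈ 15.3 km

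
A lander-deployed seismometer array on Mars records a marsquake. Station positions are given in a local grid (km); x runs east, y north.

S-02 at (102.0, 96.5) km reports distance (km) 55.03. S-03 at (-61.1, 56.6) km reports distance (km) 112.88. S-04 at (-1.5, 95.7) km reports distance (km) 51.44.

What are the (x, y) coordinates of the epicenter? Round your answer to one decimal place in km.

(48.5, 83.6)

Circle about each station: (x − 102.0)² + (y − 96.5)² = 55.03²; (x + 61.1)² + (y − 56.6)² = 112.88²; (x + 1.5)² + (y − 95.7)² = 51.44².
Subtracting the S-02 equation from the S-03 and S-04 equations removes the quadratic terms:
-326.2 x − 79.8 y = -22493.07
-207.0 x − 1.6 y = -10173.28
Solving the 2×2 system: x ≈ 48.5, y ≈ 83.6 km.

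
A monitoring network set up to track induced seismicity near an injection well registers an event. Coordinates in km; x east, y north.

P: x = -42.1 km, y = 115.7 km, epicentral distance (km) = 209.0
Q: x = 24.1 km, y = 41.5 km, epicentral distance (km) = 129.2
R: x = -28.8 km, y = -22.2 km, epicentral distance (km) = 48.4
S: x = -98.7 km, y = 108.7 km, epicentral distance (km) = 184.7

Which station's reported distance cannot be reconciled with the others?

P

Solve using three stations at a time. Using Q, R, S (subtract circle equations pairwise → linear system) gives (x, y) ≈ (-44.6, -67.9).
Distances from that point to each station vs reported:
  P: calculated 183.6 vs reported 209.0 → residual 25.4 km
  Q: calculated 129.2 vs reported 129.2 → residual 0.0 km
  R: calculated 48.3 vs reported 48.4 → residual 0.1 km
  S: calculated 184.7 vs reported 184.7 → residual 0.0 km
Q, R, S are mutually consistent (residuals ≈ 0); P is off by 25.4 km.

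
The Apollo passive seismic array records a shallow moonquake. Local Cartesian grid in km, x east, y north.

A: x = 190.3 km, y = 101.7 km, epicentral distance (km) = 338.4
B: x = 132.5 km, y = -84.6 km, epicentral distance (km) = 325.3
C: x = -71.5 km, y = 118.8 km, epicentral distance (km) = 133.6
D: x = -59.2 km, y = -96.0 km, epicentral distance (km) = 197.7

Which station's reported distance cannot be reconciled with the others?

C

Solve using three stations at a time. Using A, B, D (subtract circle equations pairwise → linear system) gives (x, y) ≈ (-147.6, 81.1).
Distances from that point to each station vs reported:
  A: calculated 338.5 vs reported 338.4 → residual 0.1 km
  B: calculated 325.4 vs reported 325.3 → residual 0.1 km
  C: calculated 84.9 vs reported 133.6 → residual 48.7 km
  D: calculated 197.9 vs reported 197.7 → residual 0.2 km
A, B, D are mutually consistent (residuals ≈ 0); C is off by 48.7 km.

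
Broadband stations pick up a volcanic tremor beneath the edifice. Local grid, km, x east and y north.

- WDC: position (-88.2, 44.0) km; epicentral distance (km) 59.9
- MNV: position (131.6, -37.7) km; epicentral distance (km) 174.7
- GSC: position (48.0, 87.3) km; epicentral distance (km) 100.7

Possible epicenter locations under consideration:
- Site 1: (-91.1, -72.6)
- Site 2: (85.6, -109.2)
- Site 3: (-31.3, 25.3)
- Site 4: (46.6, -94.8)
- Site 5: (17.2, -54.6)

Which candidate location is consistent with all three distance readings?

For each candidate, compare |candidate − station| to the reported distance:
Site 1: residuals WDC 56.7, MNV 50.7, GSC 111.2 → max 111.2 km
Site 2: residuals WDC 171.8, MNV 89.7, GSC 99.4 → max 171.8 km
Site 3: residuals WDC 0.0, MNV 0.0, GSC 0.0 → max 0.0 km
Site 4: residuals WDC 133.6, MNV 72.3, GSC 81.4 → max 133.6 km
Site 5: residuals WDC 84.4, MNV 59.1, GSC 44.5 → max 84.4 km
Only Site 3 has all residuals ≈ 0.

Site 3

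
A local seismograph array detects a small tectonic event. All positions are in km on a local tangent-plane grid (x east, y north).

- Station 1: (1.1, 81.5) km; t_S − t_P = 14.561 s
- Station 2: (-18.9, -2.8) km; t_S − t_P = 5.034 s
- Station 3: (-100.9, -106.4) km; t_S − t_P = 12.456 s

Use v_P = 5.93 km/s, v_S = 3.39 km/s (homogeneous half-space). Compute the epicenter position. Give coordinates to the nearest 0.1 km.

Distance from S−P lag: d = Δt · v_P v_S / (v_P − v_S) = Δt · (5.93·3.39)/(5.93−3.39) ≈ 7.9144·Δt.
So d_Station 1 = 115.24, d_Station 2 = 39.84, d_Station 3 = 98.58 km.
Circle about each station: (x − 1.1)² + (y − 81.5)² = 115.24²; (x + 18.9)² + (y + 2.8)² = 39.84²; (x + 100.9)² + (y + 106.4)² = 98.58².
Subtracting pairs of circle equations eliminates x²+y² and gives linear equations (the radical axes):
-40.0 x − 168.6 y = 5414.62
-204.0 x − 375.8 y = 18420.55
Solving the 2×2 system: x ≈ -55.3, y ≈ -19.0 km.

-55.3 km east, -19.0 km north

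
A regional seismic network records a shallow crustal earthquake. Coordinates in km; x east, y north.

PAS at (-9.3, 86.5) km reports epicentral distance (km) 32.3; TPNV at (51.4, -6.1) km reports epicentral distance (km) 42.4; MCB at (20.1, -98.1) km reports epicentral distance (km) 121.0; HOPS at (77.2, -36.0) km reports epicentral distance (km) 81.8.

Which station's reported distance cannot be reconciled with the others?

Solve using three stations at a time. Using TPNV, MCB, HOPS (subtract circle equations pairwise → linear system) gives (x, y) ≈ (20.4, 22.9).
Distances from that point to each station vs reported:
  PAS: calculated 70.2 vs reported 32.3 → residual 37.9 km
  TPNV: calculated 42.4 vs reported 42.4 → residual 0.0 km
  MCB: calculated 121.0 vs reported 121.0 → residual 0.0 km
  HOPS: calculated 81.8 vs reported 81.8 → residual 0.0 km
TPNV, MCB, HOPS are mutually consistent (residuals ≈ 0); PAS is off by 37.9 km.

PAS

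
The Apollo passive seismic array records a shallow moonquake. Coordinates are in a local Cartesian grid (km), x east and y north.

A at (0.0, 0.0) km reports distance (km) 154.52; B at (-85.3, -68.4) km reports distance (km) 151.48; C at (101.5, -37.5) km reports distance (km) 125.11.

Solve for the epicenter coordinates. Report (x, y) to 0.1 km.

Circle about each station: x² + y² = 154.52²; (x + 85.3)² + (y + 68.4)² = 151.48²; (x − 101.5)² + (y + 37.5)² = 125.11².
Subtracting the A equation from the B and C equations removes the quadratic terms:
-170.6 x − 136.8 y = 12884.89
203.0 x − 75.0 y = 19932.42
Solving the 2×2 system: x ≈ 43.4, y ≈ -148.3 km.

(43.4, -148.3)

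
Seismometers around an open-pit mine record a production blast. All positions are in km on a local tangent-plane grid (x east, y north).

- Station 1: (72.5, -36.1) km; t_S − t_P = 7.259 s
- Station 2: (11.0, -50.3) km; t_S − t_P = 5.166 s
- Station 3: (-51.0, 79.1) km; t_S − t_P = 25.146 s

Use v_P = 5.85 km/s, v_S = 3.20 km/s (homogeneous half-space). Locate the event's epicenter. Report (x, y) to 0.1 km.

x ≈ 38.4 km, y ≈ -74.4 km

Distance from S−P lag: d = Δt · v_P v_S / (v_P − v_S) = Δt · (5.85·3.20)/(5.85−3.20) ≈ 7.0642·Δt.
So d_Station 1 = 51.28, d_Station 2 = 36.49, d_Station 3 = 177.64 km.
Circle about each station: (x − 72.5)² + (y + 36.1)² = 51.28²; (x − 11.0)² + (y + 50.3)² = 36.49²; (x + 51.0)² + (y − 79.1)² = 177.64².
Subtracting pairs of circle equations eliminates x²+y² and gives linear equations (the radical axes):
-123.0 x − 28.4 y = -2610.25
-247.0 x + 230.4 y = -26627.98
Solving the 2×2 system: x ≈ 38.4, y ≈ -74.4 km.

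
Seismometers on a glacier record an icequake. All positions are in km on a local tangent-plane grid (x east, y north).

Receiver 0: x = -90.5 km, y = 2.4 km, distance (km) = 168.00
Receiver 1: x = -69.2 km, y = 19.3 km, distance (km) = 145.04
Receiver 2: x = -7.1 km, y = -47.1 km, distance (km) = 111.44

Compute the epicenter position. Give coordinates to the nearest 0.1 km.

Circle about each station: (x + 90.5)² + (y − 2.4)² = 168.00²; (x + 69.2)² + (y − 19.3)² = 145.04²; (x + 7.1)² + (y + 47.1)² = 111.44².
Subtracting pairs of circle equations eliminates x²+y² and gives linear equations (the radical axes):
42.6 x + 33.8 y = 4152.52
166.8 x − 99.0 y = 9877.94
Solving the 2×2 system: x ≈ 75.6, y ≈ 27.6 km.

x ≈ 75.6 km, y ≈ 27.6 km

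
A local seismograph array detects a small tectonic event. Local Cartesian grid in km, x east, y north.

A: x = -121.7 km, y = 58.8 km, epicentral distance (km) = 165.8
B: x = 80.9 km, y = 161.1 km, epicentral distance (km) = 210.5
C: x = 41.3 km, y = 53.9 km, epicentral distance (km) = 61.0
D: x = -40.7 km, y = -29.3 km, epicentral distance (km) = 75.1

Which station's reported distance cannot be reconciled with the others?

Solve using three stations at a time. Using A, C, D (subtract circle equations pairwise → linear system) gives (x, y) ≈ (30.8, -6.3).
Distances from that point to each station vs reported:
  A: calculated 165.8 vs reported 165.8 → residual 0.0 km
  B: calculated 174.7 vs reported 210.5 → residual 35.8 km
  C: calculated 61.1 vs reported 61.0 → residual 0.1 km
  D: calculated 75.1 vs reported 75.1 → residual 0.0 km
A, C, D are mutually consistent (residuals ≈ 0); B is off by 35.8 km.

B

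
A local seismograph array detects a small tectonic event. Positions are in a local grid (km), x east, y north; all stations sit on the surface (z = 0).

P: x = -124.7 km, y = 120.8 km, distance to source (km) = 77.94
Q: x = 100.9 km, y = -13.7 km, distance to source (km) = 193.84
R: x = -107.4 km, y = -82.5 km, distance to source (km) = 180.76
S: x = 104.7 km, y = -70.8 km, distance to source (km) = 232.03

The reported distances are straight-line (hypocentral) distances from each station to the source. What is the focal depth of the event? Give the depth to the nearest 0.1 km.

Each station gives a sphere (x−x_i)² + (y−y_i)² + z² = d_i² (stations at z=0).
Subtracting the P sphere from Q and R: z² cancels, leaving linear equations in x and y:
451.2 x − 269.0 y = -51273.53
34.6 x − 406.6 y = -38401.25
Solving: x ≈ -60.395, y ≈ 89.305 km (keep extra digits for the depth step; rounded: -60.4, 89.3).
Then from the P sphere: z² = 77.94² − (x + 124.7)² − (y − 120.8)² with x = -60.395, y = 89.305, so z ≈ 30.783 ≈ 30.8 km.
Check against S (with the unrounded solution): distance 232.03 ≈ 232.03 km. ✓

30.8 km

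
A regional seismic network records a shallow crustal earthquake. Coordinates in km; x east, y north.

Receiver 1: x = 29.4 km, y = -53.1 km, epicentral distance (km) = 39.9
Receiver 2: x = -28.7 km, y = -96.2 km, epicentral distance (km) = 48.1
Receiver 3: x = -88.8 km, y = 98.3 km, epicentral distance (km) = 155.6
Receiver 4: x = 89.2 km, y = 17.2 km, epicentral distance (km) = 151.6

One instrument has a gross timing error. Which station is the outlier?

Receiver 1

Solve using three stations at a time. Using Receiver 2, Receiver 3, Receiver 4 (subtract circle equations pairwise → linear system) gives (x, y) ≈ (-46.0, -51.3).
Distances from that point to each station vs reported:
  Receiver 1: calculated 75.5 vs reported 39.9 → residual 35.6 km
  Receiver 2: calculated 48.1 vs reported 48.1 → residual 0.0 km
  Receiver 3: calculated 155.6 vs reported 155.6 → residual 0.0 km
  Receiver 4: calculated 151.6 vs reported 151.6 → residual 0.0 km
Receiver 2, Receiver 3, Receiver 4 are mutually consistent (residuals ≈ 0); Receiver 1 is off by 35.6 km.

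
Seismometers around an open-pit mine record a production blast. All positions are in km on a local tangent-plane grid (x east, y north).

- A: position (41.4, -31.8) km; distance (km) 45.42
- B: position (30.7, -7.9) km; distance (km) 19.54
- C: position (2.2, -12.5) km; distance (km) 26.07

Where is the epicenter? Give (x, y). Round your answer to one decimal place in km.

(18.8, 7.6)

Circle about each station: (x − 41.4)² + (y + 31.8)² = 45.42²; (x − 30.7)² + (y + 7.9)² = 19.54²; (x − 2.2)² + (y + 12.5)² = 26.07².
Subtracting the A equation from the B and C equations removes the quadratic terms:
-21.4 x + 47.8 y = -39.14
-78.4 x + 38.6 y = -1180.78
Solving the 2×2 system: x ≈ 18.8, y ≈ 7.6 km.
Check against A (with the unrounded x, y): √((x − 41.4)²+(y + 31.8)²) = 45.42 ≈ 45.42 km. ✓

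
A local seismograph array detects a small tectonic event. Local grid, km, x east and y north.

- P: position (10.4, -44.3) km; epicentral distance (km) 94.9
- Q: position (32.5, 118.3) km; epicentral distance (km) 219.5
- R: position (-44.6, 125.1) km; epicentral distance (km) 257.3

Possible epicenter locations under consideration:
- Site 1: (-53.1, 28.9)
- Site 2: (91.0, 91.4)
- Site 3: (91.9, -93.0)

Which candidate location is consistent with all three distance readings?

For each candidate, compare |candidate − station| to the reported distance:
Site 1: residuals P 2.0, Q 95.7, R 160.7 → max 160.7 km
Site 2: residuals P 62.9, Q 155.1, R 117.6 → max 155.1 km
Site 3: residuals P 0.0, Q 0.0, R 0.0 → max 0.0 km
Only Site 3 has all residuals ≈ 0.

Site 3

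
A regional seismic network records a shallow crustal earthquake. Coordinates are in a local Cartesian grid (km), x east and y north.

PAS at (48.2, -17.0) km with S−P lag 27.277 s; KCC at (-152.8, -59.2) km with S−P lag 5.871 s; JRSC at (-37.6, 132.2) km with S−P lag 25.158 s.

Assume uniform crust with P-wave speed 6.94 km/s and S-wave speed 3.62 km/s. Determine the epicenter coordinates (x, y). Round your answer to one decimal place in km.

Distance from S−P lag: d = Δt · v_P v_S / (v_P − v_S) = Δt · (6.94·3.62)/(6.94−3.62) ≈ 7.5671·Δt.
So d_PAS = 206.41, d_KCC = 44.43, d_JRSC = 190.37 km.
Circle about each station: (x − 48.2)² + (y + 17.0)² = 206.41²; (x + 152.8)² + (y + 59.2)² = 44.43²; (x + 37.6)² + (y − 132.2)² = 190.37².
Subtracting the PAS equation from the KCC and JRSC equations removes the quadratic terms:
-402.0 x − 84.4 y = 64871.30
-171.6 x + 298.4 y = 22642.71
Solving the 2×2 system: x ≈ -158.2, y ≈ -15.1 km.
Check against PAS (with the unrounded x, y): √((x − 48.2)²+(y + 17.0)²) = 206.41 ≈ 206.41 km. ✓

-158.2 km east, -15.1 km north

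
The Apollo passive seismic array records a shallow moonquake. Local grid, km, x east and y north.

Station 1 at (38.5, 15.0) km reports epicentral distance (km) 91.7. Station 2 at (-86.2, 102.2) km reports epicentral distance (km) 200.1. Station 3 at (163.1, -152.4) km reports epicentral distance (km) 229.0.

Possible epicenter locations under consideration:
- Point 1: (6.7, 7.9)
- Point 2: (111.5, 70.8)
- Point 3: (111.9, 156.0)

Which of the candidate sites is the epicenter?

For each candidate, compare |candidate − station| to the reported distance:
Point 1: residuals Station 1 59.1, Station 2 67.7, Station 3 5.0 → max 67.7 km
Point 2: residuals Station 1 0.2, Station 2 0.1, Station 3 0.1 → max 0.2 km
Point 3: residuals Station 1 67.3, Station 2 5.2, Station 3 83.6 → max 83.6 km
Only Point 2 has all residuals ≈ 0.

Point 2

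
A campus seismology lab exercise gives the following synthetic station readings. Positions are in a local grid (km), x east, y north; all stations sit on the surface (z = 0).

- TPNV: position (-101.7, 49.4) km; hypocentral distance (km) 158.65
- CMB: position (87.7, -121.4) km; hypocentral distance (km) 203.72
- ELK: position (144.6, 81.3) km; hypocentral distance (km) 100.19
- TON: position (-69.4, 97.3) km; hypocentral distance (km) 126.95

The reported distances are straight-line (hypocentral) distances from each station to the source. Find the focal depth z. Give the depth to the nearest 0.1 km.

z ≈ 34.8 km

Each station gives a sphere (x−x_i)² + (y−y_i)² + z² = d_i² (stations at z=0).
Subtracting the TPNV sphere from CMB and ELK: z² cancels, leaving linear equations in x and y:
378.8 x − 341.6 y = -6686.02
492.6 x + 63.8 y = 29867.39
Solving: x ≈ 50.801, y ≈ 75.906 km (keep extra digits for the depth step; rounded: 50.8, 75.9).
Then from the TPNV sphere: z² = 158.65² − (x + 101.7)² − (y − 49.4)² with x = 50.801, y = 75.906, so z ≈ 34.795 ≈ 34.8 km.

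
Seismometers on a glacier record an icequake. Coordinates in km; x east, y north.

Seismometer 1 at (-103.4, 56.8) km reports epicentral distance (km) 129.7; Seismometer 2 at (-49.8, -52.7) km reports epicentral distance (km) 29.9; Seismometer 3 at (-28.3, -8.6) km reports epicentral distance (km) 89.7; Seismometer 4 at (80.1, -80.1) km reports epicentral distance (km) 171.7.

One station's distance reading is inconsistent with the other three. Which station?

Solve using three stations at a time. Using Seismometer 1, Seismometer 3, Seismometer 4 (subtract circle equations pairwise → linear system) gives (x, y) ≈ (-91.5, -72.5).
Distances from that point to each station vs reported:
  Seismometer 1: calculated 129.8 vs reported 129.7 → residual 0.1 km
  Seismometer 2: calculated 46.2 vs reported 29.9 → residual 16.3 km
  Seismometer 3: calculated 89.9 vs reported 89.7 → residual 0.2 km
  Seismometer 4: calculated 171.8 vs reported 171.7 → residual 0.1 km
Seismometer 1, Seismometer 3, Seismometer 4 are mutually consistent (residuals ≈ 0); Seismometer 2 is off by 16.3 km.

Seismometer 2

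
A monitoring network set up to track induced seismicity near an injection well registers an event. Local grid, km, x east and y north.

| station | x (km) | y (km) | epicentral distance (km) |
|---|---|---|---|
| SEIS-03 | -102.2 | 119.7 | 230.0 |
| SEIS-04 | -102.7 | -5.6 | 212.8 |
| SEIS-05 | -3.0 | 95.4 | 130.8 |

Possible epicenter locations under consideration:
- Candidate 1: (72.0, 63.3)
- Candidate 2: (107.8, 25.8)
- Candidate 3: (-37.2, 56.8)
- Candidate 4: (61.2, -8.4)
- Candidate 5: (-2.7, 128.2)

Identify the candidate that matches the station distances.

For each candidate, compare |candidate − station| to the reported distance:
Candidate 1: residuals SEIS-03 46.9, SEIS-04 25.0, SEIS-05 49.2 → max 49.2 km
Candidate 2: residuals SEIS-03 0.0, SEIS-04 0.0, SEIS-05 0.0 → max 0.0 km
Candidate 3: residuals SEIS-03 139.5, SEIS-04 122.3, SEIS-05 79.2 → max 139.5 km
Candidate 4: residuals SEIS-03 22.4, SEIS-04 48.9, SEIS-05 8.8 → max 48.9 km
Candidate 5: residuals SEIS-03 130.1, SEIS-04 45.8, SEIS-05 98.0 → max 130.1 km
Only Candidate 2 has all residuals ≈ 0.

Candidate 2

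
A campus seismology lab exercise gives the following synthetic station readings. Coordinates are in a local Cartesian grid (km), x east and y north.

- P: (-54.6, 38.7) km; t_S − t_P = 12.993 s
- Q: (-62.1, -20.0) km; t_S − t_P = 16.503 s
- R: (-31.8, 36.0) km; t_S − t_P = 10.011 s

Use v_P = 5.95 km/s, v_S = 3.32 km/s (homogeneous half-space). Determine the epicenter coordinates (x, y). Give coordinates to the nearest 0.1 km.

Distance from S−P lag: d = Δt · v_P v_S / (v_P − v_S) = Δt · (5.95·3.32)/(5.95−3.32) ≈ 7.5110·Δt.
So d_P = 97.59, d_Q = 123.95, d_R = 75.19 km.
Circle about each station: (x + 54.6)² + (y − 38.7)² = 97.59²; (x + 62.1)² + (y + 20.0)² = 123.95²; (x + 31.8)² + (y − 36.0)² = 75.19².
Subtracting the P equation from the Q and R equations removes the quadratic terms:
-15.0 x − 117.4 y = -6062.23
45.6 x − 5.4 y = 1698.66
Solving the 2×2 system: x ≈ 42.7, y ≈ 46.2 km.

42.7 km east, 46.2 km north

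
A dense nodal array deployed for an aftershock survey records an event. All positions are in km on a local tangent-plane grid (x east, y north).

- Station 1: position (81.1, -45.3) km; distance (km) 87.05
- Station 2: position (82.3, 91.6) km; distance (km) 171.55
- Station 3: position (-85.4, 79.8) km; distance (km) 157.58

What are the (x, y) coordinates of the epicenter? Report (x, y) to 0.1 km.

Circle about each station: (x − 81.1)² + (y + 45.3)² = 87.05²; (x − 82.3)² + (y − 91.6)² = 171.55²; (x + 85.4)² + (y − 79.8)² = 157.58².
Subtracting the Station 1 equation from the Station 2 and Station 3 equations removes the quadratic terms:
2.4 x + 273.8 y = -15317.15
-333.0 x + 250.2 y = -12221.85
Solving the 2×2 system: x ≈ -5.3, y ≈ -55.9 km.

x ≈ -5.3 km, y ≈ -55.9 km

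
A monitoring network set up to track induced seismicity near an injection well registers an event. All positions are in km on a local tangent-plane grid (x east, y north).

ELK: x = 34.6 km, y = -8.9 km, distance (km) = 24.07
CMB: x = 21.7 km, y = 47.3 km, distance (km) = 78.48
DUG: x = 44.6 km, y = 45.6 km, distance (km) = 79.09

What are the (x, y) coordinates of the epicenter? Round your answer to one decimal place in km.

Circle about each station: (x − 34.6)² + (y + 8.9)² = 24.07²; (x − 21.7)² + (y − 47.3)² = 78.48²; (x − 44.6)² + (y − 45.6)² = 79.09².
Subtracting the ELK equation from the CMB and DUG equations removes the quadratic terms:
-25.8 x + 112.4 y = -4147.94
20.0 x + 109.0 y = -2883.71
Solving the 2×2 system: x ≈ 25.3, y ≈ -31.1 km.

x ≈ 25.3 km, y ≈ -31.1 km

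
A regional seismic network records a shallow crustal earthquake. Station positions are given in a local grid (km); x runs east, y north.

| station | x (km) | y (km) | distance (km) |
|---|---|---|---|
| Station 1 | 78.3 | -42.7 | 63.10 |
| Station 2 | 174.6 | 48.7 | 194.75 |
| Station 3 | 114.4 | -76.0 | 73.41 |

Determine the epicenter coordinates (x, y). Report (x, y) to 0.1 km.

43.6 km east, -95.4 km north

Circle about each station: (x − 78.3)² + (y + 42.7)² = 63.10²; (x − 174.6)² + (y − 48.7)² = 194.75²; (x − 114.4)² + (y + 76.0)² = 73.41².
Subtracting pairs of circle equations eliminates x²+y² and gives linear equations (the radical axes):
192.6 x + 182.8 y = -9043.28
72.2 x − 66.6 y = 9501.76
Solving the 2×2 system: x ≈ 43.6, y ≈ -95.4 km.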